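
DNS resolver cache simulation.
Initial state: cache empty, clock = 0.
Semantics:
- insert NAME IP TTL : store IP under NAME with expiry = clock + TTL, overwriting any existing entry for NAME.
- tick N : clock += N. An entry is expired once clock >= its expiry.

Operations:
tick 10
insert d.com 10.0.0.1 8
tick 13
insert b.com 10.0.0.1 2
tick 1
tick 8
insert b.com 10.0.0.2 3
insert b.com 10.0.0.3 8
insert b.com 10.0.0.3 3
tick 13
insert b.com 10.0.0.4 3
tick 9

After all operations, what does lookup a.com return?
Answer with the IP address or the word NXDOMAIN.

Op 1: tick 10 -> clock=10.
Op 2: insert d.com -> 10.0.0.1 (expiry=10+8=18). clock=10
Op 3: tick 13 -> clock=23. purged={d.com}
Op 4: insert b.com -> 10.0.0.1 (expiry=23+2=25). clock=23
Op 5: tick 1 -> clock=24.
Op 6: tick 8 -> clock=32. purged={b.com}
Op 7: insert b.com -> 10.0.0.2 (expiry=32+3=35). clock=32
Op 8: insert b.com -> 10.0.0.3 (expiry=32+8=40). clock=32
Op 9: insert b.com -> 10.0.0.3 (expiry=32+3=35). clock=32
Op 10: tick 13 -> clock=45. purged={b.com}
Op 11: insert b.com -> 10.0.0.4 (expiry=45+3=48). clock=45
Op 12: tick 9 -> clock=54. purged={b.com}
lookup a.com: not in cache (expired or never inserted)

Answer: NXDOMAIN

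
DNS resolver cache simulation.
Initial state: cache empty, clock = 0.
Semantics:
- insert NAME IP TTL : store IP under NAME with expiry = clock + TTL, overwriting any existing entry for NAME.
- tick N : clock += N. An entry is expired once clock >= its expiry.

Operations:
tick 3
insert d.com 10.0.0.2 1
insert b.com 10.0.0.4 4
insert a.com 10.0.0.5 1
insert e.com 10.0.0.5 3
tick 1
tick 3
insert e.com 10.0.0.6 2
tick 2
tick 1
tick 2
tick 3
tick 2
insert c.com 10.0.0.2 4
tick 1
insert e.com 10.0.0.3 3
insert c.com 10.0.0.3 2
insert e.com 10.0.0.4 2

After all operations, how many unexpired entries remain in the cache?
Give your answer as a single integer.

Answer: 2

Derivation:
Op 1: tick 3 -> clock=3.
Op 2: insert d.com -> 10.0.0.2 (expiry=3+1=4). clock=3
Op 3: insert b.com -> 10.0.0.4 (expiry=3+4=7). clock=3
Op 4: insert a.com -> 10.0.0.5 (expiry=3+1=4). clock=3
Op 5: insert e.com -> 10.0.0.5 (expiry=3+3=6). clock=3
Op 6: tick 1 -> clock=4. purged={a.com,d.com}
Op 7: tick 3 -> clock=7. purged={b.com,e.com}
Op 8: insert e.com -> 10.0.0.6 (expiry=7+2=9). clock=7
Op 9: tick 2 -> clock=9. purged={e.com}
Op 10: tick 1 -> clock=10.
Op 11: tick 2 -> clock=12.
Op 12: tick 3 -> clock=15.
Op 13: tick 2 -> clock=17.
Op 14: insert c.com -> 10.0.0.2 (expiry=17+4=21). clock=17
Op 15: tick 1 -> clock=18.
Op 16: insert e.com -> 10.0.0.3 (expiry=18+3=21). clock=18
Op 17: insert c.com -> 10.0.0.3 (expiry=18+2=20). clock=18
Op 18: insert e.com -> 10.0.0.4 (expiry=18+2=20). clock=18
Final cache (unexpired): {c.com,e.com} -> size=2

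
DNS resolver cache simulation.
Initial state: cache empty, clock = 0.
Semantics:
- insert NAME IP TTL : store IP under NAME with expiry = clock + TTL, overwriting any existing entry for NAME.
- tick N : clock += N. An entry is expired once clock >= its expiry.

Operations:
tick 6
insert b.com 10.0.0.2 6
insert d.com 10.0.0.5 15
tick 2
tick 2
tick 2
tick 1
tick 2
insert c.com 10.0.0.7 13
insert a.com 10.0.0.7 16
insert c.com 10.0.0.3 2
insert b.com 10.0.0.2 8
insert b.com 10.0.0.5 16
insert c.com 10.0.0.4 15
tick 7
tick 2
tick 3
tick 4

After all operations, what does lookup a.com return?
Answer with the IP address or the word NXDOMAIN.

Answer: NXDOMAIN

Derivation:
Op 1: tick 6 -> clock=6.
Op 2: insert b.com -> 10.0.0.2 (expiry=6+6=12). clock=6
Op 3: insert d.com -> 10.0.0.5 (expiry=6+15=21). clock=6
Op 4: tick 2 -> clock=8.
Op 5: tick 2 -> clock=10.
Op 6: tick 2 -> clock=12. purged={b.com}
Op 7: tick 1 -> clock=13.
Op 8: tick 2 -> clock=15.
Op 9: insert c.com -> 10.0.0.7 (expiry=15+13=28). clock=15
Op 10: insert a.com -> 10.0.0.7 (expiry=15+16=31). clock=15
Op 11: insert c.com -> 10.0.0.3 (expiry=15+2=17). clock=15
Op 12: insert b.com -> 10.0.0.2 (expiry=15+8=23). clock=15
Op 13: insert b.com -> 10.0.0.5 (expiry=15+16=31). clock=15
Op 14: insert c.com -> 10.0.0.4 (expiry=15+15=30). clock=15
Op 15: tick 7 -> clock=22. purged={d.com}
Op 16: tick 2 -> clock=24.
Op 17: tick 3 -> clock=27.
Op 18: tick 4 -> clock=31. purged={a.com,b.com,c.com}
lookup a.com: not in cache (expired or never inserted)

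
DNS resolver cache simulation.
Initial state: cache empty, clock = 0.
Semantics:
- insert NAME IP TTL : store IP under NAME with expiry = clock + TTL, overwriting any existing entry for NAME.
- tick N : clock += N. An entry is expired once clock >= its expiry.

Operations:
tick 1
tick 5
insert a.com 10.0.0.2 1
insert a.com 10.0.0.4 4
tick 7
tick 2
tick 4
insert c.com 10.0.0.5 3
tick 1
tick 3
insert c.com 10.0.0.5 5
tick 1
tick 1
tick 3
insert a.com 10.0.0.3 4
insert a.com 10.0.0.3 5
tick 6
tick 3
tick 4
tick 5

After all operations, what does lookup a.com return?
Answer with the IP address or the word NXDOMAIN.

Answer: NXDOMAIN

Derivation:
Op 1: tick 1 -> clock=1.
Op 2: tick 5 -> clock=6.
Op 3: insert a.com -> 10.0.0.2 (expiry=6+1=7). clock=6
Op 4: insert a.com -> 10.0.0.4 (expiry=6+4=10). clock=6
Op 5: tick 7 -> clock=13. purged={a.com}
Op 6: tick 2 -> clock=15.
Op 7: tick 4 -> clock=19.
Op 8: insert c.com -> 10.0.0.5 (expiry=19+3=22). clock=19
Op 9: tick 1 -> clock=20.
Op 10: tick 3 -> clock=23. purged={c.com}
Op 11: insert c.com -> 10.0.0.5 (expiry=23+5=28). clock=23
Op 12: tick 1 -> clock=24.
Op 13: tick 1 -> clock=25.
Op 14: tick 3 -> clock=28. purged={c.com}
Op 15: insert a.com -> 10.0.0.3 (expiry=28+4=32). clock=28
Op 16: insert a.com -> 10.0.0.3 (expiry=28+5=33). clock=28
Op 17: tick 6 -> clock=34. purged={a.com}
Op 18: tick 3 -> clock=37.
Op 19: tick 4 -> clock=41.
Op 20: tick 5 -> clock=46.
lookup a.com: not in cache (expired or never inserted)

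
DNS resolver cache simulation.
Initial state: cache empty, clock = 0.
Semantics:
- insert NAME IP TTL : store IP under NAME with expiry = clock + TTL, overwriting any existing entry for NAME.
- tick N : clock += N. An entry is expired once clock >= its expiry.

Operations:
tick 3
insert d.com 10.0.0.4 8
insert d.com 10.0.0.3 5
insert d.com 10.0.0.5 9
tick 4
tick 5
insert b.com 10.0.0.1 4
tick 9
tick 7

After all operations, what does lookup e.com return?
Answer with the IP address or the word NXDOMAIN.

Op 1: tick 3 -> clock=3.
Op 2: insert d.com -> 10.0.0.4 (expiry=3+8=11). clock=3
Op 3: insert d.com -> 10.0.0.3 (expiry=3+5=8). clock=3
Op 4: insert d.com -> 10.0.0.5 (expiry=3+9=12). clock=3
Op 5: tick 4 -> clock=7.
Op 6: tick 5 -> clock=12. purged={d.com}
Op 7: insert b.com -> 10.0.0.1 (expiry=12+4=16). clock=12
Op 8: tick 9 -> clock=21. purged={b.com}
Op 9: tick 7 -> clock=28.
lookup e.com: not in cache (expired or never inserted)

Answer: NXDOMAIN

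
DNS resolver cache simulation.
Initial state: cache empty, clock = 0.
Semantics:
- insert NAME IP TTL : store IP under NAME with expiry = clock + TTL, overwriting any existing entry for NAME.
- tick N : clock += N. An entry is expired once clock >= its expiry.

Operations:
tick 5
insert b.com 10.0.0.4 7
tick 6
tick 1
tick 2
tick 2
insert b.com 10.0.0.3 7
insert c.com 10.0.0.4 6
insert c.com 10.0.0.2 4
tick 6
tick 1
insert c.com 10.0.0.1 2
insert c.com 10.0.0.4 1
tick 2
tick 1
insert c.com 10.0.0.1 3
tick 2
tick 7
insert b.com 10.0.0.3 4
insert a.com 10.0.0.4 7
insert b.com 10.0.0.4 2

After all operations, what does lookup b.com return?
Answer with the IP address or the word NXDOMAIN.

Op 1: tick 5 -> clock=5.
Op 2: insert b.com -> 10.0.0.4 (expiry=5+7=12). clock=5
Op 3: tick 6 -> clock=11.
Op 4: tick 1 -> clock=12. purged={b.com}
Op 5: tick 2 -> clock=14.
Op 6: tick 2 -> clock=16.
Op 7: insert b.com -> 10.0.0.3 (expiry=16+7=23). clock=16
Op 8: insert c.com -> 10.0.0.4 (expiry=16+6=22). clock=16
Op 9: insert c.com -> 10.0.0.2 (expiry=16+4=20). clock=16
Op 10: tick 6 -> clock=22. purged={c.com}
Op 11: tick 1 -> clock=23. purged={b.com}
Op 12: insert c.com -> 10.0.0.1 (expiry=23+2=25). clock=23
Op 13: insert c.com -> 10.0.0.4 (expiry=23+1=24). clock=23
Op 14: tick 2 -> clock=25. purged={c.com}
Op 15: tick 1 -> clock=26.
Op 16: insert c.com -> 10.0.0.1 (expiry=26+3=29). clock=26
Op 17: tick 2 -> clock=28.
Op 18: tick 7 -> clock=35. purged={c.com}
Op 19: insert b.com -> 10.0.0.3 (expiry=35+4=39). clock=35
Op 20: insert a.com -> 10.0.0.4 (expiry=35+7=42). clock=35
Op 21: insert b.com -> 10.0.0.4 (expiry=35+2=37). clock=35
lookup b.com: present, ip=10.0.0.4 expiry=37 > clock=35

Answer: 10.0.0.4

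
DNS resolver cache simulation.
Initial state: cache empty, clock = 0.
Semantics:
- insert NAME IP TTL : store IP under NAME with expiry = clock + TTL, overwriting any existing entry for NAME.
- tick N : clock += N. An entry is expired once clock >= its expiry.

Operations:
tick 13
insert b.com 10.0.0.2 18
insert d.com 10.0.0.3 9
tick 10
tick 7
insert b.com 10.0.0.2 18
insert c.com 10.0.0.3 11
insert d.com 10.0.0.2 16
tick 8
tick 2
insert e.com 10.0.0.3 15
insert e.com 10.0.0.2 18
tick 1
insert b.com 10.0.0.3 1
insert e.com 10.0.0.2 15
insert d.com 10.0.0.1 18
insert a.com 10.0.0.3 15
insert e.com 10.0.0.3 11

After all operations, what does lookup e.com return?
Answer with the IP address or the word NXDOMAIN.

Answer: 10.0.0.3

Derivation:
Op 1: tick 13 -> clock=13.
Op 2: insert b.com -> 10.0.0.2 (expiry=13+18=31). clock=13
Op 3: insert d.com -> 10.0.0.3 (expiry=13+9=22). clock=13
Op 4: tick 10 -> clock=23. purged={d.com}
Op 5: tick 7 -> clock=30.
Op 6: insert b.com -> 10.0.0.2 (expiry=30+18=48). clock=30
Op 7: insert c.com -> 10.0.0.3 (expiry=30+11=41). clock=30
Op 8: insert d.com -> 10.0.0.2 (expiry=30+16=46). clock=30
Op 9: tick 8 -> clock=38.
Op 10: tick 2 -> clock=40.
Op 11: insert e.com -> 10.0.0.3 (expiry=40+15=55). clock=40
Op 12: insert e.com -> 10.0.0.2 (expiry=40+18=58). clock=40
Op 13: tick 1 -> clock=41. purged={c.com}
Op 14: insert b.com -> 10.0.0.3 (expiry=41+1=42). clock=41
Op 15: insert e.com -> 10.0.0.2 (expiry=41+15=56). clock=41
Op 16: insert d.com -> 10.0.0.1 (expiry=41+18=59). clock=41
Op 17: insert a.com -> 10.0.0.3 (expiry=41+15=56). clock=41
Op 18: insert e.com -> 10.0.0.3 (expiry=41+11=52). clock=41
lookup e.com: present, ip=10.0.0.3 expiry=52 > clock=41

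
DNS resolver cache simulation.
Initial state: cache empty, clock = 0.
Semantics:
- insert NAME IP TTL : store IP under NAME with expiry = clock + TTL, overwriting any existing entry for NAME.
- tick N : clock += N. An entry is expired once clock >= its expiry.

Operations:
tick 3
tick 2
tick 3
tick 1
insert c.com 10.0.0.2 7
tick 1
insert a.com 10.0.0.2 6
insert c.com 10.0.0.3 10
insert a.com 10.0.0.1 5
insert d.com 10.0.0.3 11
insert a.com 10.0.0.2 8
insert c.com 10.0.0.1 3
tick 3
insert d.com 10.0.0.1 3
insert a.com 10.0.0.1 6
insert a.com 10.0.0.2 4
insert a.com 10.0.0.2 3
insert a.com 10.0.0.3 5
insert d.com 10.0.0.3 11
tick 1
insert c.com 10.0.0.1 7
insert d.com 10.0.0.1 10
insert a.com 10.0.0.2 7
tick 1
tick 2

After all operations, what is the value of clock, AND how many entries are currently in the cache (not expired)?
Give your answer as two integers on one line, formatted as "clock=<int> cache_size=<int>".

Op 1: tick 3 -> clock=3.
Op 2: tick 2 -> clock=5.
Op 3: tick 3 -> clock=8.
Op 4: tick 1 -> clock=9.
Op 5: insert c.com -> 10.0.0.2 (expiry=9+7=16). clock=9
Op 6: tick 1 -> clock=10.
Op 7: insert a.com -> 10.0.0.2 (expiry=10+6=16). clock=10
Op 8: insert c.com -> 10.0.0.3 (expiry=10+10=20). clock=10
Op 9: insert a.com -> 10.0.0.1 (expiry=10+5=15). clock=10
Op 10: insert d.com -> 10.0.0.3 (expiry=10+11=21). clock=10
Op 11: insert a.com -> 10.0.0.2 (expiry=10+8=18). clock=10
Op 12: insert c.com -> 10.0.0.1 (expiry=10+3=13). clock=10
Op 13: tick 3 -> clock=13. purged={c.com}
Op 14: insert d.com -> 10.0.0.1 (expiry=13+3=16). clock=13
Op 15: insert a.com -> 10.0.0.1 (expiry=13+6=19). clock=13
Op 16: insert a.com -> 10.0.0.2 (expiry=13+4=17). clock=13
Op 17: insert a.com -> 10.0.0.2 (expiry=13+3=16). clock=13
Op 18: insert a.com -> 10.0.0.3 (expiry=13+5=18). clock=13
Op 19: insert d.com -> 10.0.0.3 (expiry=13+11=24). clock=13
Op 20: tick 1 -> clock=14.
Op 21: insert c.com -> 10.0.0.1 (expiry=14+7=21). clock=14
Op 22: insert d.com -> 10.0.0.1 (expiry=14+10=24). clock=14
Op 23: insert a.com -> 10.0.0.2 (expiry=14+7=21). clock=14
Op 24: tick 1 -> clock=15.
Op 25: tick 2 -> clock=17.
Final clock = 17
Final cache (unexpired): {a.com,c.com,d.com} -> size=3

Answer: clock=17 cache_size=3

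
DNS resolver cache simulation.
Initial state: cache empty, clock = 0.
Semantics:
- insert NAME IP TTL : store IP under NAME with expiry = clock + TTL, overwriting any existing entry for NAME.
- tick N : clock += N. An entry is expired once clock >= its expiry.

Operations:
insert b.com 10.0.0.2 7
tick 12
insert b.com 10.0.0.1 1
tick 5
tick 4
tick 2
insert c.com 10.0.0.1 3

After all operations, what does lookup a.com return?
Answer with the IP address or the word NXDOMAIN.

Answer: NXDOMAIN

Derivation:
Op 1: insert b.com -> 10.0.0.2 (expiry=0+7=7). clock=0
Op 2: tick 12 -> clock=12. purged={b.com}
Op 3: insert b.com -> 10.0.0.1 (expiry=12+1=13). clock=12
Op 4: tick 5 -> clock=17. purged={b.com}
Op 5: tick 4 -> clock=21.
Op 6: tick 2 -> clock=23.
Op 7: insert c.com -> 10.0.0.1 (expiry=23+3=26). clock=23
lookup a.com: not in cache (expired or never inserted)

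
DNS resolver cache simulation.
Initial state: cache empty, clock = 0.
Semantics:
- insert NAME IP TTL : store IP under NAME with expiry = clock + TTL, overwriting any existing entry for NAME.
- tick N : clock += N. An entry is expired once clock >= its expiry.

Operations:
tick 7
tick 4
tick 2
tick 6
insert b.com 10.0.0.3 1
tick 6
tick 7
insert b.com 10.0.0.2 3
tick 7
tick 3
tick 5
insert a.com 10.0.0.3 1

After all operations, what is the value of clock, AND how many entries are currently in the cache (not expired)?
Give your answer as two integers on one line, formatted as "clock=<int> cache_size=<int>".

Answer: clock=47 cache_size=1

Derivation:
Op 1: tick 7 -> clock=7.
Op 2: tick 4 -> clock=11.
Op 3: tick 2 -> clock=13.
Op 4: tick 6 -> clock=19.
Op 5: insert b.com -> 10.0.0.3 (expiry=19+1=20). clock=19
Op 6: tick 6 -> clock=25. purged={b.com}
Op 7: tick 7 -> clock=32.
Op 8: insert b.com -> 10.0.0.2 (expiry=32+3=35). clock=32
Op 9: tick 7 -> clock=39. purged={b.com}
Op 10: tick 3 -> clock=42.
Op 11: tick 5 -> clock=47.
Op 12: insert a.com -> 10.0.0.3 (expiry=47+1=48). clock=47
Final clock = 47
Final cache (unexpired): {a.com} -> size=1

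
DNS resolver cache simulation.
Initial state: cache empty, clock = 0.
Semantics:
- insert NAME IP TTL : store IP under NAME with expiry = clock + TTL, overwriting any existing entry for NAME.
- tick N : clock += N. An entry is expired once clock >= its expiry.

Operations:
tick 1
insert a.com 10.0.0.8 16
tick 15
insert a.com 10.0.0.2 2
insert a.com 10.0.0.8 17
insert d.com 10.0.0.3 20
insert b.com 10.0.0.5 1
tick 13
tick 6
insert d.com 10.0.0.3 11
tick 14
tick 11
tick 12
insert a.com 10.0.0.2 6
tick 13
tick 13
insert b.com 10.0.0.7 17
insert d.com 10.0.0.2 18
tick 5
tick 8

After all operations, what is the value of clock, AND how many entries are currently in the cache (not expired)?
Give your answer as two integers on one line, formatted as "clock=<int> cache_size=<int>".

Answer: clock=111 cache_size=2

Derivation:
Op 1: tick 1 -> clock=1.
Op 2: insert a.com -> 10.0.0.8 (expiry=1+16=17). clock=1
Op 3: tick 15 -> clock=16.
Op 4: insert a.com -> 10.0.0.2 (expiry=16+2=18). clock=16
Op 5: insert a.com -> 10.0.0.8 (expiry=16+17=33). clock=16
Op 6: insert d.com -> 10.0.0.3 (expiry=16+20=36). clock=16
Op 7: insert b.com -> 10.0.0.5 (expiry=16+1=17). clock=16
Op 8: tick 13 -> clock=29. purged={b.com}
Op 9: tick 6 -> clock=35. purged={a.com}
Op 10: insert d.com -> 10.0.0.3 (expiry=35+11=46). clock=35
Op 11: tick 14 -> clock=49. purged={d.com}
Op 12: tick 11 -> clock=60.
Op 13: tick 12 -> clock=72.
Op 14: insert a.com -> 10.0.0.2 (expiry=72+6=78). clock=72
Op 15: tick 13 -> clock=85. purged={a.com}
Op 16: tick 13 -> clock=98.
Op 17: insert b.com -> 10.0.0.7 (expiry=98+17=115). clock=98
Op 18: insert d.com -> 10.0.0.2 (expiry=98+18=116). clock=98
Op 19: tick 5 -> clock=103.
Op 20: tick 8 -> clock=111.
Final clock = 111
Final cache (unexpired): {b.com,d.com} -> size=2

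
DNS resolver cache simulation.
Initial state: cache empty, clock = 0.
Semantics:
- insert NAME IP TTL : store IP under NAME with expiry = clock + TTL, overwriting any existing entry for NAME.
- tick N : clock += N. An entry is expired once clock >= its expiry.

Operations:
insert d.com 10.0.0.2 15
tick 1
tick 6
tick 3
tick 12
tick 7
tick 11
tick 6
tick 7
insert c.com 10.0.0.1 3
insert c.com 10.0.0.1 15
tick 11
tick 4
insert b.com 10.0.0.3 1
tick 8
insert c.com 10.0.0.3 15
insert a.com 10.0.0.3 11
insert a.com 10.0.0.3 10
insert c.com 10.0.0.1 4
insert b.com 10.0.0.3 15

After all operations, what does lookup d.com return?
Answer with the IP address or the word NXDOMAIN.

Op 1: insert d.com -> 10.0.0.2 (expiry=0+15=15). clock=0
Op 2: tick 1 -> clock=1.
Op 3: tick 6 -> clock=7.
Op 4: tick 3 -> clock=10.
Op 5: tick 12 -> clock=22. purged={d.com}
Op 6: tick 7 -> clock=29.
Op 7: tick 11 -> clock=40.
Op 8: tick 6 -> clock=46.
Op 9: tick 7 -> clock=53.
Op 10: insert c.com -> 10.0.0.1 (expiry=53+3=56). clock=53
Op 11: insert c.com -> 10.0.0.1 (expiry=53+15=68). clock=53
Op 12: tick 11 -> clock=64.
Op 13: tick 4 -> clock=68. purged={c.com}
Op 14: insert b.com -> 10.0.0.3 (expiry=68+1=69). clock=68
Op 15: tick 8 -> clock=76. purged={b.com}
Op 16: insert c.com -> 10.0.0.3 (expiry=76+15=91). clock=76
Op 17: insert a.com -> 10.0.0.3 (expiry=76+11=87). clock=76
Op 18: insert a.com -> 10.0.0.3 (expiry=76+10=86). clock=76
Op 19: insert c.com -> 10.0.0.1 (expiry=76+4=80). clock=76
Op 20: insert b.com -> 10.0.0.3 (expiry=76+15=91). clock=76
lookup d.com: not in cache (expired or never inserted)

Answer: NXDOMAIN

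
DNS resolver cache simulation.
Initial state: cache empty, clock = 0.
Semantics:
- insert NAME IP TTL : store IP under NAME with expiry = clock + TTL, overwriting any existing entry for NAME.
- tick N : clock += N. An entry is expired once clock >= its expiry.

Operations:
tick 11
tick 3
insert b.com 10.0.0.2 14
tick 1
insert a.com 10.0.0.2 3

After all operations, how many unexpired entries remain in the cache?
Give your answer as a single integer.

Op 1: tick 11 -> clock=11.
Op 2: tick 3 -> clock=14.
Op 3: insert b.com -> 10.0.0.2 (expiry=14+14=28). clock=14
Op 4: tick 1 -> clock=15.
Op 5: insert a.com -> 10.0.0.2 (expiry=15+3=18). clock=15
Final cache (unexpired): {a.com,b.com} -> size=2

Answer: 2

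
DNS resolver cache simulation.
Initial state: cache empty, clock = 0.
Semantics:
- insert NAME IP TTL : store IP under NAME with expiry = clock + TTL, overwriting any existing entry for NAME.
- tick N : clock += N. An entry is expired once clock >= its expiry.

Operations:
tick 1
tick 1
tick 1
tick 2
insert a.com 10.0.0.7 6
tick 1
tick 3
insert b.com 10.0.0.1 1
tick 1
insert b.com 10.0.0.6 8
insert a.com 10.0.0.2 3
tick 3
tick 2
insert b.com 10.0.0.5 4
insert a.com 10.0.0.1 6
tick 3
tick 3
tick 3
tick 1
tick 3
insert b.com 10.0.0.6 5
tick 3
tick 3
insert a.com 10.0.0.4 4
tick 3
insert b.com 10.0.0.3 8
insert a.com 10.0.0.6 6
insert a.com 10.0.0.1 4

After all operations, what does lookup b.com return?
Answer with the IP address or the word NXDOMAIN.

Answer: 10.0.0.3

Derivation:
Op 1: tick 1 -> clock=1.
Op 2: tick 1 -> clock=2.
Op 3: tick 1 -> clock=3.
Op 4: tick 2 -> clock=5.
Op 5: insert a.com -> 10.0.0.7 (expiry=5+6=11). clock=5
Op 6: tick 1 -> clock=6.
Op 7: tick 3 -> clock=9.
Op 8: insert b.com -> 10.0.0.1 (expiry=9+1=10). clock=9
Op 9: tick 1 -> clock=10. purged={b.com}
Op 10: insert b.com -> 10.0.0.6 (expiry=10+8=18). clock=10
Op 11: insert a.com -> 10.0.0.2 (expiry=10+3=13). clock=10
Op 12: tick 3 -> clock=13. purged={a.com}
Op 13: tick 2 -> clock=15.
Op 14: insert b.com -> 10.0.0.5 (expiry=15+4=19). clock=15
Op 15: insert a.com -> 10.0.0.1 (expiry=15+6=21). clock=15
Op 16: tick 3 -> clock=18.
Op 17: tick 3 -> clock=21. purged={a.com,b.com}
Op 18: tick 3 -> clock=24.
Op 19: tick 1 -> clock=25.
Op 20: tick 3 -> clock=28.
Op 21: insert b.com -> 10.0.0.6 (expiry=28+5=33). clock=28
Op 22: tick 3 -> clock=31.
Op 23: tick 3 -> clock=34. purged={b.com}
Op 24: insert a.com -> 10.0.0.4 (expiry=34+4=38). clock=34
Op 25: tick 3 -> clock=37.
Op 26: insert b.com -> 10.0.0.3 (expiry=37+8=45). clock=37
Op 27: insert a.com -> 10.0.0.6 (expiry=37+6=43). clock=37
Op 28: insert a.com -> 10.0.0.1 (expiry=37+4=41). clock=37
lookup b.com: present, ip=10.0.0.3 expiry=45 > clock=37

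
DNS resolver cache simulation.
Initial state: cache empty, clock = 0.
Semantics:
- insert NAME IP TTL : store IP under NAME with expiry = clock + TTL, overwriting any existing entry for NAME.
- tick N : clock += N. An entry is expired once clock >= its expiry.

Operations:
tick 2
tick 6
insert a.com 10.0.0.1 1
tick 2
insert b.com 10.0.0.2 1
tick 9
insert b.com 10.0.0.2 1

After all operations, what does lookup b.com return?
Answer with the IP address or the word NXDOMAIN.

Op 1: tick 2 -> clock=2.
Op 2: tick 6 -> clock=8.
Op 3: insert a.com -> 10.0.0.1 (expiry=8+1=9). clock=8
Op 4: tick 2 -> clock=10. purged={a.com}
Op 5: insert b.com -> 10.0.0.2 (expiry=10+1=11). clock=10
Op 6: tick 9 -> clock=19. purged={b.com}
Op 7: insert b.com -> 10.0.0.2 (expiry=19+1=20). clock=19
lookup b.com: present, ip=10.0.0.2 expiry=20 > clock=19

Answer: 10.0.0.2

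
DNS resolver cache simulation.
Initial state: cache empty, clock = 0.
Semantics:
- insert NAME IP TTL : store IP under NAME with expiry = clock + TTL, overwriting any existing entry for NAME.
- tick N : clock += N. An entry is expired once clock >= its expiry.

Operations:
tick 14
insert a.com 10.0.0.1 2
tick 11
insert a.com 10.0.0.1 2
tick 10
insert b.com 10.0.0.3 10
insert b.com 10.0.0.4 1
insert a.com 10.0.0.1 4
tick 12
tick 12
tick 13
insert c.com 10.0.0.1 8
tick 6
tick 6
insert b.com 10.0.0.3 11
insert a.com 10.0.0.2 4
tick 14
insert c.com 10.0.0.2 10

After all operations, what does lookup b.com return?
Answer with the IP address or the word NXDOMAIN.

Op 1: tick 14 -> clock=14.
Op 2: insert a.com -> 10.0.0.1 (expiry=14+2=16). clock=14
Op 3: tick 11 -> clock=25. purged={a.com}
Op 4: insert a.com -> 10.0.0.1 (expiry=25+2=27). clock=25
Op 5: tick 10 -> clock=35. purged={a.com}
Op 6: insert b.com -> 10.0.0.3 (expiry=35+10=45). clock=35
Op 7: insert b.com -> 10.0.0.4 (expiry=35+1=36). clock=35
Op 8: insert a.com -> 10.0.0.1 (expiry=35+4=39). clock=35
Op 9: tick 12 -> clock=47. purged={a.com,b.com}
Op 10: tick 12 -> clock=59.
Op 11: tick 13 -> clock=72.
Op 12: insert c.com -> 10.0.0.1 (expiry=72+8=80). clock=72
Op 13: tick 6 -> clock=78.
Op 14: tick 6 -> clock=84. purged={c.com}
Op 15: insert b.com -> 10.0.0.3 (expiry=84+11=95). clock=84
Op 16: insert a.com -> 10.0.0.2 (expiry=84+4=88). clock=84
Op 17: tick 14 -> clock=98. purged={a.com,b.com}
Op 18: insert c.com -> 10.0.0.2 (expiry=98+10=108). clock=98
lookup b.com: not in cache (expired or never inserted)

Answer: NXDOMAIN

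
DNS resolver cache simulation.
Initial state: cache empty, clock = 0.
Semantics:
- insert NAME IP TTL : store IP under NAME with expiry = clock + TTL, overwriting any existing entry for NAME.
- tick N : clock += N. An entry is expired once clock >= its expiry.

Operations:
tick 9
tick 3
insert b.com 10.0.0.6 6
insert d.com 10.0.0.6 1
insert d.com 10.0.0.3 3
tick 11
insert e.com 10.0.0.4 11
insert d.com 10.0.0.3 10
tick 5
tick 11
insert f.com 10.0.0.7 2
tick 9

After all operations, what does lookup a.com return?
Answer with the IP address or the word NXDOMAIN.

Op 1: tick 9 -> clock=9.
Op 2: tick 3 -> clock=12.
Op 3: insert b.com -> 10.0.0.6 (expiry=12+6=18). clock=12
Op 4: insert d.com -> 10.0.0.6 (expiry=12+1=13). clock=12
Op 5: insert d.com -> 10.0.0.3 (expiry=12+3=15). clock=12
Op 6: tick 11 -> clock=23. purged={b.com,d.com}
Op 7: insert e.com -> 10.0.0.4 (expiry=23+11=34). clock=23
Op 8: insert d.com -> 10.0.0.3 (expiry=23+10=33). clock=23
Op 9: tick 5 -> clock=28.
Op 10: tick 11 -> clock=39. purged={d.com,e.com}
Op 11: insert f.com -> 10.0.0.7 (expiry=39+2=41). clock=39
Op 12: tick 9 -> clock=48. purged={f.com}
lookup a.com: not in cache (expired or never inserted)

Answer: NXDOMAIN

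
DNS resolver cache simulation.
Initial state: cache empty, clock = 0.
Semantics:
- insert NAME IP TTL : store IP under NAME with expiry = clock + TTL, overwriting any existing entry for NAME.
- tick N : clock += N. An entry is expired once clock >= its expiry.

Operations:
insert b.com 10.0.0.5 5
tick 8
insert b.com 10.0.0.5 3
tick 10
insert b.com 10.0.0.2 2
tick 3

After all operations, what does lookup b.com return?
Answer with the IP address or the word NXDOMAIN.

Answer: NXDOMAIN

Derivation:
Op 1: insert b.com -> 10.0.0.5 (expiry=0+5=5). clock=0
Op 2: tick 8 -> clock=8. purged={b.com}
Op 3: insert b.com -> 10.0.0.5 (expiry=8+3=11). clock=8
Op 4: tick 10 -> clock=18. purged={b.com}
Op 5: insert b.com -> 10.0.0.2 (expiry=18+2=20). clock=18
Op 6: tick 3 -> clock=21. purged={b.com}
lookup b.com: not in cache (expired or never inserted)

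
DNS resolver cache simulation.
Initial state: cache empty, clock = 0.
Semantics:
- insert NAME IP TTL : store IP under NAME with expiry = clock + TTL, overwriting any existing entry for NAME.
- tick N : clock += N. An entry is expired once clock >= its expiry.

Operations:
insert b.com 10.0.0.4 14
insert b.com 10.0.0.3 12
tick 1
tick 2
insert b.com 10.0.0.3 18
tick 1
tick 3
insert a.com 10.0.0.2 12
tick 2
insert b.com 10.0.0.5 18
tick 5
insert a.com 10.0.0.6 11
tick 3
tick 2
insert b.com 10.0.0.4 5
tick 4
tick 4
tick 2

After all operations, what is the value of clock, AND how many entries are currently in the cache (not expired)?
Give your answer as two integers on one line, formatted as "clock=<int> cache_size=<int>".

Op 1: insert b.com -> 10.0.0.4 (expiry=0+14=14). clock=0
Op 2: insert b.com -> 10.0.0.3 (expiry=0+12=12). clock=0
Op 3: tick 1 -> clock=1.
Op 4: tick 2 -> clock=3.
Op 5: insert b.com -> 10.0.0.3 (expiry=3+18=21). clock=3
Op 6: tick 1 -> clock=4.
Op 7: tick 3 -> clock=7.
Op 8: insert a.com -> 10.0.0.2 (expiry=7+12=19). clock=7
Op 9: tick 2 -> clock=9.
Op 10: insert b.com -> 10.0.0.5 (expiry=9+18=27). clock=9
Op 11: tick 5 -> clock=14.
Op 12: insert a.com -> 10.0.0.6 (expiry=14+11=25). clock=14
Op 13: tick 3 -> clock=17.
Op 14: tick 2 -> clock=19.
Op 15: insert b.com -> 10.0.0.4 (expiry=19+5=24). clock=19
Op 16: tick 4 -> clock=23.
Op 17: tick 4 -> clock=27. purged={a.com,b.com}
Op 18: tick 2 -> clock=29.
Final clock = 29
Final cache (unexpired): {} -> size=0

Answer: clock=29 cache_size=0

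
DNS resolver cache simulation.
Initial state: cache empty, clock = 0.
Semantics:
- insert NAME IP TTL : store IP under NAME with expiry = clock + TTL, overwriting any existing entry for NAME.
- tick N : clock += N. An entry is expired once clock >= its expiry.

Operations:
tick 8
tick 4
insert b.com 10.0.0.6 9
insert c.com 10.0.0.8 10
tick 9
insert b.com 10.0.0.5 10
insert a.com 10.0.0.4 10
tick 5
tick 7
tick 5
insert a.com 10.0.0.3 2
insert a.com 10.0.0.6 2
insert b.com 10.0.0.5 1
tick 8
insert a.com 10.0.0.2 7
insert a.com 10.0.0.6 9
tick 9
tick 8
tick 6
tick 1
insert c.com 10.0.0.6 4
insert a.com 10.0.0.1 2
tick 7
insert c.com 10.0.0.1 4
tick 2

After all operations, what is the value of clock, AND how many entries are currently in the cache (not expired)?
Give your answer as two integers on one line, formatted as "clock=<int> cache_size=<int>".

Answer: clock=79 cache_size=1

Derivation:
Op 1: tick 8 -> clock=8.
Op 2: tick 4 -> clock=12.
Op 3: insert b.com -> 10.0.0.6 (expiry=12+9=21). clock=12
Op 4: insert c.com -> 10.0.0.8 (expiry=12+10=22). clock=12
Op 5: tick 9 -> clock=21. purged={b.com}
Op 6: insert b.com -> 10.0.0.5 (expiry=21+10=31). clock=21
Op 7: insert a.com -> 10.0.0.4 (expiry=21+10=31). clock=21
Op 8: tick 5 -> clock=26. purged={c.com}
Op 9: tick 7 -> clock=33. purged={a.com,b.com}
Op 10: tick 5 -> clock=38.
Op 11: insert a.com -> 10.0.0.3 (expiry=38+2=40). clock=38
Op 12: insert a.com -> 10.0.0.6 (expiry=38+2=40). clock=38
Op 13: insert b.com -> 10.0.0.5 (expiry=38+1=39). clock=38
Op 14: tick 8 -> clock=46. purged={a.com,b.com}
Op 15: insert a.com -> 10.0.0.2 (expiry=46+7=53). clock=46
Op 16: insert a.com -> 10.0.0.6 (expiry=46+9=55). clock=46
Op 17: tick 9 -> clock=55. purged={a.com}
Op 18: tick 8 -> clock=63.
Op 19: tick 6 -> clock=69.
Op 20: tick 1 -> clock=70.
Op 21: insert c.com -> 10.0.0.6 (expiry=70+4=74). clock=70
Op 22: insert a.com -> 10.0.0.1 (expiry=70+2=72). clock=70
Op 23: tick 7 -> clock=77. purged={a.com,c.com}
Op 24: insert c.com -> 10.0.0.1 (expiry=77+4=81). clock=77
Op 25: tick 2 -> clock=79.
Final clock = 79
Final cache (unexpired): {c.com} -> size=1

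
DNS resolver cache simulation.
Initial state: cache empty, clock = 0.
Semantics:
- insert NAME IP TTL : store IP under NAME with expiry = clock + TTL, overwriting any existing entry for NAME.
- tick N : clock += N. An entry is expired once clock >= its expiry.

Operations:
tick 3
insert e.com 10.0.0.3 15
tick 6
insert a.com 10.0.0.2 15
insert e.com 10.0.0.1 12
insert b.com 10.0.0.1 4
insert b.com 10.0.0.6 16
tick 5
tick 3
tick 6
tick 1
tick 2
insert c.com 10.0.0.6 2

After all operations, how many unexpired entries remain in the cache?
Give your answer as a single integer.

Op 1: tick 3 -> clock=3.
Op 2: insert e.com -> 10.0.0.3 (expiry=3+15=18). clock=3
Op 3: tick 6 -> clock=9.
Op 4: insert a.com -> 10.0.0.2 (expiry=9+15=24). clock=9
Op 5: insert e.com -> 10.0.0.1 (expiry=9+12=21). clock=9
Op 6: insert b.com -> 10.0.0.1 (expiry=9+4=13). clock=9
Op 7: insert b.com -> 10.0.0.6 (expiry=9+16=25). clock=9
Op 8: tick 5 -> clock=14.
Op 9: tick 3 -> clock=17.
Op 10: tick 6 -> clock=23. purged={e.com}
Op 11: tick 1 -> clock=24. purged={a.com}
Op 12: tick 2 -> clock=26. purged={b.com}
Op 13: insert c.com -> 10.0.0.6 (expiry=26+2=28). clock=26
Final cache (unexpired): {c.com} -> size=1

Answer: 1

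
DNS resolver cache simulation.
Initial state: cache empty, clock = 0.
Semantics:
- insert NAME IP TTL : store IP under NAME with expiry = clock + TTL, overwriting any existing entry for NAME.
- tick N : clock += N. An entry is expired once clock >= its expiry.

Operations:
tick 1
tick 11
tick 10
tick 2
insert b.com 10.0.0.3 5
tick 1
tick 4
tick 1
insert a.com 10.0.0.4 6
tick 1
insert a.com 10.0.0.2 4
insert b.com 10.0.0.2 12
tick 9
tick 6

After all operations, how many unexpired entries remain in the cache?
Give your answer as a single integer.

Answer: 0

Derivation:
Op 1: tick 1 -> clock=1.
Op 2: tick 11 -> clock=12.
Op 3: tick 10 -> clock=22.
Op 4: tick 2 -> clock=24.
Op 5: insert b.com -> 10.0.0.3 (expiry=24+5=29). clock=24
Op 6: tick 1 -> clock=25.
Op 7: tick 4 -> clock=29. purged={b.com}
Op 8: tick 1 -> clock=30.
Op 9: insert a.com -> 10.0.0.4 (expiry=30+6=36). clock=30
Op 10: tick 1 -> clock=31.
Op 11: insert a.com -> 10.0.0.2 (expiry=31+4=35). clock=31
Op 12: insert b.com -> 10.0.0.2 (expiry=31+12=43). clock=31
Op 13: tick 9 -> clock=40. purged={a.com}
Op 14: tick 6 -> clock=46. purged={b.com}
Final cache (unexpired): {} -> size=0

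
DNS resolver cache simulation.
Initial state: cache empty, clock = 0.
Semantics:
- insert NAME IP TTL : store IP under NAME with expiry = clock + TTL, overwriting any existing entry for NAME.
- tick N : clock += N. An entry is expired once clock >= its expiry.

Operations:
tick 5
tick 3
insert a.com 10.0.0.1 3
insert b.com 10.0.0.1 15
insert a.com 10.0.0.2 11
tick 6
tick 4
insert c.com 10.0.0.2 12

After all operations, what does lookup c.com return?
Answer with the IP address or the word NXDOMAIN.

Answer: 10.0.0.2

Derivation:
Op 1: tick 5 -> clock=5.
Op 2: tick 3 -> clock=8.
Op 3: insert a.com -> 10.0.0.1 (expiry=8+3=11). clock=8
Op 4: insert b.com -> 10.0.0.1 (expiry=8+15=23). clock=8
Op 5: insert a.com -> 10.0.0.2 (expiry=8+11=19). clock=8
Op 6: tick 6 -> clock=14.
Op 7: tick 4 -> clock=18.
Op 8: insert c.com -> 10.0.0.2 (expiry=18+12=30). clock=18
lookup c.com: present, ip=10.0.0.2 expiry=30 > clock=18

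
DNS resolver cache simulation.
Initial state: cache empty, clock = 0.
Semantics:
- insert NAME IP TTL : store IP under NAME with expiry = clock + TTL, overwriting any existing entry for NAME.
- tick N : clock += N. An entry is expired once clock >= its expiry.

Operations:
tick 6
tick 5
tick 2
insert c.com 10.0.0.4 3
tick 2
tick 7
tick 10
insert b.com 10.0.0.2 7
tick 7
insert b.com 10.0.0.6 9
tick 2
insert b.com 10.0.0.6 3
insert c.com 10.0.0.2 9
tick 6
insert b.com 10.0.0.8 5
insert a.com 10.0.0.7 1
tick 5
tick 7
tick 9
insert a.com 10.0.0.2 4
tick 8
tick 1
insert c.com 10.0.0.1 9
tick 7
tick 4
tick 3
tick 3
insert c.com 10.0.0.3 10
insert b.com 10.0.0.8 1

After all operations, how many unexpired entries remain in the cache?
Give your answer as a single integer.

Answer: 2

Derivation:
Op 1: tick 6 -> clock=6.
Op 2: tick 5 -> clock=11.
Op 3: tick 2 -> clock=13.
Op 4: insert c.com -> 10.0.0.4 (expiry=13+3=16). clock=13
Op 5: tick 2 -> clock=15.
Op 6: tick 7 -> clock=22. purged={c.com}
Op 7: tick 10 -> clock=32.
Op 8: insert b.com -> 10.0.0.2 (expiry=32+7=39). clock=32
Op 9: tick 7 -> clock=39. purged={b.com}
Op 10: insert b.com -> 10.0.0.6 (expiry=39+9=48). clock=39
Op 11: tick 2 -> clock=41.
Op 12: insert b.com -> 10.0.0.6 (expiry=41+3=44). clock=41
Op 13: insert c.com -> 10.0.0.2 (expiry=41+9=50). clock=41
Op 14: tick 6 -> clock=47. purged={b.com}
Op 15: insert b.com -> 10.0.0.8 (expiry=47+5=52). clock=47
Op 16: insert a.com -> 10.0.0.7 (expiry=47+1=48). clock=47
Op 17: tick 5 -> clock=52. purged={a.com,b.com,c.com}
Op 18: tick 7 -> clock=59.
Op 19: tick 9 -> clock=68.
Op 20: insert a.com -> 10.0.0.2 (expiry=68+4=72). clock=68
Op 21: tick 8 -> clock=76. purged={a.com}
Op 22: tick 1 -> clock=77.
Op 23: insert c.com -> 10.0.0.1 (expiry=77+9=86). clock=77
Op 24: tick 7 -> clock=84.
Op 25: tick 4 -> clock=88. purged={c.com}
Op 26: tick 3 -> clock=91.
Op 27: tick 3 -> clock=94.
Op 28: insert c.com -> 10.0.0.3 (expiry=94+10=104). clock=94
Op 29: insert b.com -> 10.0.0.8 (expiry=94+1=95). clock=94
Final cache (unexpired): {b.com,c.com} -> size=2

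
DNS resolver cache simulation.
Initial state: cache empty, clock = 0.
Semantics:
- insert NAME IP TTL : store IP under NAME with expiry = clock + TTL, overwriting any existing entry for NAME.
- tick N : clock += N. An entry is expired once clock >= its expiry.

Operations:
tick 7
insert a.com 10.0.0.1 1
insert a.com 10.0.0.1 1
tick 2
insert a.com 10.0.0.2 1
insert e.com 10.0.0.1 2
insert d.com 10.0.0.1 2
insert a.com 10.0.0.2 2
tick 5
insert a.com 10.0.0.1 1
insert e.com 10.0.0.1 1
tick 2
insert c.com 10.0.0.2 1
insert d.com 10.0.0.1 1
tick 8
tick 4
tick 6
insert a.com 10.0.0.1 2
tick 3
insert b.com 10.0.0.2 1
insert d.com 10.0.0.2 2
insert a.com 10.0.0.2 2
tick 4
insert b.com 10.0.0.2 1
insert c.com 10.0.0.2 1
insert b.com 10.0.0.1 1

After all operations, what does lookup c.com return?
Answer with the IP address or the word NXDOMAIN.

Answer: 10.0.0.2

Derivation:
Op 1: tick 7 -> clock=7.
Op 2: insert a.com -> 10.0.0.1 (expiry=7+1=8). clock=7
Op 3: insert a.com -> 10.0.0.1 (expiry=7+1=8). clock=7
Op 4: tick 2 -> clock=9. purged={a.com}
Op 5: insert a.com -> 10.0.0.2 (expiry=9+1=10). clock=9
Op 6: insert e.com -> 10.0.0.1 (expiry=9+2=11). clock=9
Op 7: insert d.com -> 10.0.0.1 (expiry=9+2=11). clock=9
Op 8: insert a.com -> 10.0.0.2 (expiry=9+2=11). clock=9
Op 9: tick 5 -> clock=14. purged={a.com,d.com,e.com}
Op 10: insert a.com -> 10.0.0.1 (expiry=14+1=15). clock=14
Op 11: insert e.com -> 10.0.0.1 (expiry=14+1=15). clock=14
Op 12: tick 2 -> clock=16. purged={a.com,e.com}
Op 13: insert c.com -> 10.0.0.2 (expiry=16+1=17). clock=16
Op 14: insert d.com -> 10.0.0.1 (expiry=16+1=17). clock=16
Op 15: tick 8 -> clock=24. purged={c.com,d.com}
Op 16: tick 4 -> clock=28.
Op 17: tick 6 -> clock=34.
Op 18: insert a.com -> 10.0.0.1 (expiry=34+2=36). clock=34
Op 19: tick 3 -> clock=37. purged={a.com}
Op 20: insert b.com -> 10.0.0.2 (expiry=37+1=38). clock=37
Op 21: insert d.com -> 10.0.0.2 (expiry=37+2=39). clock=37
Op 22: insert a.com -> 10.0.0.2 (expiry=37+2=39). clock=37
Op 23: tick 4 -> clock=41. purged={a.com,b.com,d.com}
Op 24: insert b.com -> 10.0.0.2 (expiry=41+1=42). clock=41
Op 25: insert c.com -> 10.0.0.2 (expiry=41+1=42). clock=41
Op 26: insert b.com -> 10.0.0.1 (expiry=41+1=42). clock=41
lookup c.com: present, ip=10.0.0.2 expiry=42 > clock=41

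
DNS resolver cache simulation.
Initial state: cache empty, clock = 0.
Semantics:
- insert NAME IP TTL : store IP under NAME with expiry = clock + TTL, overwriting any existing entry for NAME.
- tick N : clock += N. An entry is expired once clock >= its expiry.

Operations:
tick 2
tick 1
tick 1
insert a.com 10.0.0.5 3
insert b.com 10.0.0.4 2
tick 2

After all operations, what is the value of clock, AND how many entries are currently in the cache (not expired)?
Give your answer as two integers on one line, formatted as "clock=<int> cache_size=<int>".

Op 1: tick 2 -> clock=2.
Op 2: tick 1 -> clock=3.
Op 3: tick 1 -> clock=4.
Op 4: insert a.com -> 10.0.0.5 (expiry=4+3=7). clock=4
Op 5: insert b.com -> 10.0.0.4 (expiry=4+2=6). clock=4
Op 6: tick 2 -> clock=6. purged={b.com}
Final clock = 6
Final cache (unexpired): {a.com} -> size=1

Answer: clock=6 cache_size=1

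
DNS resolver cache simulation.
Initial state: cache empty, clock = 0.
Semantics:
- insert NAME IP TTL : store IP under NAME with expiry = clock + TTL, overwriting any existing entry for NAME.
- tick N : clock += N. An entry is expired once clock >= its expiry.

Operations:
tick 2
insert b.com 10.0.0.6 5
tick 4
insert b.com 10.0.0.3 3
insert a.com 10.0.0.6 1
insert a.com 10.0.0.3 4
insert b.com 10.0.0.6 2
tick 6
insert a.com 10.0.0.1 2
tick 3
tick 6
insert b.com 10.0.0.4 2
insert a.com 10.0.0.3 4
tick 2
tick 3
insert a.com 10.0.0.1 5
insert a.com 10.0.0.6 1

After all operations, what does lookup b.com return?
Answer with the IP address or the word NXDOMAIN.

Op 1: tick 2 -> clock=2.
Op 2: insert b.com -> 10.0.0.6 (expiry=2+5=7). clock=2
Op 3: tick 4 -> clock=6.
Op 4: insert b.com -> 10.0.0.3 (expiry=6+3=9). clock=6
Op 5: insert a.com -> 10.0.0.6 (expiry=6+1=7). clock=6
Op 6: insert a.com -> 10.0.0.3 (expiry=6+4=10). clock=6
Op 7: insert b.com -> 10.0.0.6 (expiry=6+2=8). clock=6
Op 8: tick 6 -> clock=12. purged={a.com,b.com}
Op 9: insert a.com -> 10.0.0.1 (expiry=12+2=14). clock=12
Op 10: tick 3 -> clock=15. purged={a.com}
Op 11: tick 6 -> clock=21.
Op 12: insert b.com -> 10.0.0.4 (expiry=21+2=23). clock=21
Op 13: insert a.com -> 10.0.0.3 (expiry=21+4=25). clock=21
Op 14: tick 2 -> clock=23. purged={b.com}
Op 15: tick 3 -> clock=26. purged={a.com}
Op 16: insert a.com -> 10.0.0.1 (expiry=26+5=31). clock=26
Op 17: insert a.com -> 10.0.0.6 (expiry=26+1=27). clock=26
lookup b.com: not in cache (expired or never inserted)

Answer: NXDOMAIN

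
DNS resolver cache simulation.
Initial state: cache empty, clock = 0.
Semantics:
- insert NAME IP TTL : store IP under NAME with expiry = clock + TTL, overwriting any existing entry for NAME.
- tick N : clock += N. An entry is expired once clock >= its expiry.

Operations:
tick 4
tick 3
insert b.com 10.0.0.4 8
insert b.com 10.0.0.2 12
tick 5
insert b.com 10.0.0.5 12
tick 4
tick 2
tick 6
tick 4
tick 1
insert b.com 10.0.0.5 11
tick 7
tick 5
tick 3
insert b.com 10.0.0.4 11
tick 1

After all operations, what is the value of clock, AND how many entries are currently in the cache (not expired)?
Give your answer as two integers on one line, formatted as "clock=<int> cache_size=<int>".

Op 1: tick 4 -> clock=4.
Op 2: tick 3 -> clock=7.
Op 3: insert b.com -> 10.0.0.4 (expiry=7+8=15). clock=7
Op 4: insert b.com -> 10.0.0.2 (expiry=7+12=19). clock=7
Op 5: tick 5 -> clock=12.
Op 6: insert b.com -> 10.0.0.5 (expiry=12+12=24). clock=12
Op 7: tick 4 -> clock=16.
Op 8: tick 2 -> clock=18.
Op 9: tick 6 -> clock=24. purged={b.com}
Op 10: tick 4 -> clock=28.
Op 11: tick 1 -> clock=29.
Op 12: insert b.com -> 10.0.0.5 (expiry=29+11=40). clock=29
Op 13: tick 7 -> clock=36.
Op 14: tick 5 -> clock=41. purged={b.com}
Op 15: tick 3 -> clock=44.
Op 16: insert b.com -> 10.0.0.4 (expiry=44+11=55). clock=44
Op 17: tick 1 -> clock=45.
Final clock = 45
Final cache (unexpired): {b.com} -> size=1

Answer: clock=45 cache_size=1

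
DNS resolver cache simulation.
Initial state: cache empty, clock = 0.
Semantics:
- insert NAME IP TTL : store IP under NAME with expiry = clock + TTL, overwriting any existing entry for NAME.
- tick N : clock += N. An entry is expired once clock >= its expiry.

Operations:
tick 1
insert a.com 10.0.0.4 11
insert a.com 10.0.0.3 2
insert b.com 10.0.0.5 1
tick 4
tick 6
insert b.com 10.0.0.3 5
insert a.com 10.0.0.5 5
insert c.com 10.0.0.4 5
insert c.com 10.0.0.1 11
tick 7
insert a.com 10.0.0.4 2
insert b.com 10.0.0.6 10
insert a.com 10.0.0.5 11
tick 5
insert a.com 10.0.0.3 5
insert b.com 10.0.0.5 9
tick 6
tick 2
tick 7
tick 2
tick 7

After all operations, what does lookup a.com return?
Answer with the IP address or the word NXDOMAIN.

Answer: NXDOMAIN

Derivation:
Op 1: tick 1 -> clock=1.
Op 2: insert a.com -> 10.0.0.4 (expiry=1+11=12). clock=1
Op 3: insert a.com -> 10.0.0.3 (expiry=1+2=3). clock=1
Op 4: insert b.com -> 10.0.0.5 (expiry=1+1=2). clock=1
Op 5: tick 4 -> clock=5. purged={a.com,b.com}
Op 6: tick 6 -> clock=11.
Op 7: insert b.com -> 10.0.0.3 (expiry=11+5=16). clock=11
Op 8: insert a.com -> 10.0.0.5 (expiry=11+5=16). clock=11
Op 9: insert c.com -> 10.0.0.4 (expiry=11+5=16). clock=11
Op 10: insert c.com -> 10.0.0.1 (expiry=11+11=22). clock=11
Op 11: tick 7 -> clock=18. purged={a.com,b.com}
Op 12: insert a.com -> 10.0.0.4 (expiry=18+2=20). clock=18
Op 13: insert b.com -> 10.0.0.6 (expiry=18+10=28). clock=18
Op 14: insert a.com -> 10.0.0.5 (expiry=18+11=29). clock=18
Op 15: tick 5 -> clock=23. purged={c.com}
Op 16: insert a.com -> 10.0.0.3 (expiry=23+5=28). clock=23
Op 17: insert b.com -> 10.0.0.5 (expiry=23+9=32). clock=23
Op 18: tick 6 -> clock=29. purged={a.com}
Op 19: tick 2 -> clock=31.
Op 20: tick 7 -> clock=38. purged={b.com}
Op 21: tick 2 -> clock=40.
Op 22: tick 7 -> clock=47.
lookup a.com: not in cache (expired or never inserted)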